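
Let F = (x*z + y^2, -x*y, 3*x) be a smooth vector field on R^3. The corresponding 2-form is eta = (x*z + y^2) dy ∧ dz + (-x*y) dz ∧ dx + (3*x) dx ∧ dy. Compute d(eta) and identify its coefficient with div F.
d(eta) = (-x + z) dx ∧ dy ∧ dz; div F = -x + z

For a 2-form in R^3 of the form above, applying d gives a 3-form with coefficient ∂P/∂x + ∂Q/∂y + ∂R/∂z:
  ∂P/∂x = z
  ∂Q/∂y = -x
  ∂R/∂z = 0
Sum = -x + z, which is exactly div F.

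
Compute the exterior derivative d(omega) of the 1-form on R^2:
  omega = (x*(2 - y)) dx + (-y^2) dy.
d(omega) = (x) dx ∧ dy

For a 1-form omega = sum_i f_i dx_i, the exterior derivative is
  d(omega) = sum_{i < j} (∂f_j/∂x_i - ∂f_i/∂x_j) dx_i ∧ dx_j.
  coefficient of dx ∧ dy: ∂f_2/∂x - ∂f_1/∂y = ∂(-y^2)/∂x - ∂(x*(2 - y))/∂y = x
Assembling: d(omega) = (x) dx ∧ dy.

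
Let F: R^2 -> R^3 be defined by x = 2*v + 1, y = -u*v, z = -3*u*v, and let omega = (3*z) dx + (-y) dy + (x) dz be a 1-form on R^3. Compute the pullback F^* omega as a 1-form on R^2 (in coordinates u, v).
F^* omega = (v*(-u*v - 6*v - 3)) du + (u*(-u*v - 24*v - 3)) dv

Using F^*(f dg) = (f ∘ F) d(g ∘ F), substitute each coordinate x_i by F_i(u, v) in f_i, and replace dx_i by d F_i = (∂F_i/∂u) du + (∂F_i/∂v) dv.
  For the x component: f_1(F) = -9*u*v; d F_1 = (0) du + (2) dv
  For the y component: f_2(F) = u*v; d F_2 = (-v) du + (-u) dv
  For the z component: f_3(F) = 2*v + 1; d F_3 = (-3*v) du + (-3*u) dv
Combining and collecting du, dv coefficients:
  coeff of du: v*(-u*v - 6*v - 3)
  coeff of dv: u*(-u*v - 24*v - 3)
F^* omega = (v*(-u*v - 6*v - 3)) du + (u*(-u*v - 24*v - 3)) dv.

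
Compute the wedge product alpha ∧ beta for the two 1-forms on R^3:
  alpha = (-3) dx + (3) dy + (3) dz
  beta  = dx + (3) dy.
alpha ∧ beta = (-12) dx ∧ dy + (-3) dx ∧ dz + (-9) dy ∧ dz

Distribute the wedge, using dx_i ∧ dx_j = -dx_j ∧ dx_i and dx_i ∧ dx_i = 0. For each pair (i, j) with i < j, the coefficient of dx_i ∧ dx_j in alpha ∧ beta is (alpha_i * beta_j - alpha_j * beta_i). Collecting: alpha ∧ beta = (-12) dx ∧ dy + (-3) dx ∧ dz + (-9) dy ∧ dz.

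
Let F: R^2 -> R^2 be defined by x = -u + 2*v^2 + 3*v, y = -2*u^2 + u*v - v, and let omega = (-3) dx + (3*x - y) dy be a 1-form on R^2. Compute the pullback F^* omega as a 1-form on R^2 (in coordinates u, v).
F^* omega = (-8*u^3 + 6*u^2*v + 12*u^2 - 25*u*v^2 - 43*u*v + 6*v^3 + 10*v^2 + 3) du + (2*u^3 - u^2*v - 5*u^2 + 6*u*v^2 + 11*u*v + 3*u - 6*v^2 - 22*v - 9) dv

Using F^*(f dg) = (f ∘ F) d(g ∘ F), substitute each coordinate x_i by F_i(u, v) in f_i, and replace dx_i by d F_i = (∂F_i/∂u) du + (∂F_i/∂v) dv.
  For the x component: f_1(F) = -3; d F_1 = (-1) du + (4*v + 3) dv
  For the y component: f_2(F) = 2*u^2 - u*v - 3*u + 6*v^2 + 10*v; d F_2 = (-4*u + v) du + (u - 1) dv
Combining and collecting du, dv coefficients:
  coeff of du: -8*u^3 + 6*u^2*v + 12*u^2 - 25*u*v^2 - 43*u*v + 6*v^3 + 10*v^2 + 3
  coeff of dv: 2*u^3 - u^2*v - 5*u^2 + 6*u*v^2 + 11*u*v + 3*u - 6*v^2 - 22*v - 9
F^* omega = (-8*u^3 + 6*u^2*v + 12*u^2 - 25*u*v^2 - 43*u*v + 6*v^3 + 10*v^2 + 3) du + (2*u^3 - u^2*v - 5*u^2 + 6*u*v^2 + 11*u*v + 3*u - 6*v^2 - 22*v - 9) dv.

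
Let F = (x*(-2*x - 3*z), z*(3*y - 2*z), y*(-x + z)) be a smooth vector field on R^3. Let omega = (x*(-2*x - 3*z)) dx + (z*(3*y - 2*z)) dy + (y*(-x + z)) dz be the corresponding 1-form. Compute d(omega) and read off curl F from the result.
d(omega) = (-x - 3*y + 5*z) dy ∧ dz + (-3*x + y) dz ∧ dx + (0) dx ∧ dy; curl F = (-x - 3*y + 5*z, -3*x + y, 0)

d omega = sum_{i<j} (∂f_j/∂x_i - ∂f_i/∂x_j) dx_i ∧ dx_j. Under the identification (dy ∧ dz, dz ∧ dx, dx ∧ dy) ↔ (e_x, e_y, e_z), the coefficients are exactly the components of curl F. Compute:
  ∂R/∂y - ∂Q/∂z = (-x + z) - (3*y - 4*z) = -x - 3*y + 5*z
  ∂P/∂z - ∂R/∂x = (-3*x) - (-y) = -3*x + y
  ∂Q/∂x - ∂P/∂y = (0) - (0) = 0.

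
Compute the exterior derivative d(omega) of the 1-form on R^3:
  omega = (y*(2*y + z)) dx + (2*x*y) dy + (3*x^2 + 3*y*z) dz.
d(omega) = (-2*y - z) dx ∧ dy + (6*x - y) dx ∧ dz + (3*z) dy ∧ dz

For a 1-form omega = sum_i f_i dx_i, the exterior derivative is
  d(omega) = sum_{i < j} (∂f_j/∂x_i - ∂f_i/∂x_j) dx_i ∧ dx_j.
  coefficient of dx ∧ dy: ∂f_2/∂x - ∂f_1/∂y = ∂(2*x*y)/∂x - ∂(y*(2*y + z))/∂y = -2*y - z
  coefficient of dx ∧ dz: ∂f_3/∂x - ∂f_1/∂z = ∂(3*x^2 + 3*y*z)/∂x - ∂(y*(2*y + z))/∂z = 6*x - y
  coefficient of dy ∧ dz: ∂f_3/∂y - ∂f_2/∂z = ∂(3*x^2 + 3*y*z)/∂y - ∂(2*x*y)/∂z = 3*z
Assembling: d(omega) = (-2*y - z) dx ∧ dy + (6*x - y) dx ∧ dz + (3*z) dy ∧ dz.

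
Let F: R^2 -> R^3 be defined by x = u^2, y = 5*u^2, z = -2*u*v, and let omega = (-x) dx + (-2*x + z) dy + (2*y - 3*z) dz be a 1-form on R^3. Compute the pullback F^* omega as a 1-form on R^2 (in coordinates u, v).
F^* omega = (2*u*(-11*u^2 - 20*u*v - 6*v^2)) du + (u^2*(-20*u - 12*v)) dv

Using F^*(f dg) = (f ∘ F) d(g ∘ F), substitute each coordinate x_i by F_i(u, v) in f_i, and replace dx_i by d F_i = (∂F_i/∂u) du + (∂F_i/∂v) dv.
  For the x component: f_1(F) = -u^2; d F_1 = (2*u) du + (0) dv
  For the y component: f_2(F) = 2*u*(-u - v); d F_2 = (10*u) du + (0) dv
  For the z component: f_3(F) = 2*u*(5*u + 3*v); d F_3 = (-2*v) du + (-2*u) dv
Combining and collecting du, dv coefficients:
  coeff of du: 2*u*(-11*u^2 - 20*u*v - 6*v^2)
  coeff of dv: u^2*(-20*u - 12*v)
F^* omega = (2*u*(-11*u^2 - 20*u*v - 6*v^2)) du + (u^2*(-20*u - 12*v)) dv.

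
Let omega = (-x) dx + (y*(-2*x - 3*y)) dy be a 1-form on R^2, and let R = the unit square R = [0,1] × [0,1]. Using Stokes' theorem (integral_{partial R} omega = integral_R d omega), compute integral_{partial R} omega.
integral_(partial R) omega = -1

Stokes: integral_partial_R omega = integral_R d omega with d omega = (∂Q/∂x - ∂P/∂y) dx ∧ dy.
  ∂Q/∂x = -2*y
  ∂P/∂y = 0
  integrand = ∂Q/∂x - ∂P/∂y = -2*y.
Integrating over R: integral_0^1 integral_0^1 (-2*y) dx dy = -1.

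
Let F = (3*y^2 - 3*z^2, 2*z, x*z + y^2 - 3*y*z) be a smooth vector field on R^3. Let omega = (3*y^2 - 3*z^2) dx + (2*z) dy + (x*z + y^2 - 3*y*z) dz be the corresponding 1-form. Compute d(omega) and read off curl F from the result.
d(omega) = (2*y - 3*z - 2) dy ∧ dz + (-7*z) dz ∧ dx + (-6*y) dx ∧ dy; curl F = (2*y - 3*z - 2, -7*z, -6*y)

d omega = sum_{i<j} (∂f_j/∂x_i - ∂f_i/∂x_j) dx_i ∧ dx_j. Under the identification (dy ∧ dz, dz ∧ dx, dx ∧ dy) ↔ (e_x, e_y, e_z), the coefficients are exactly the components of curl F. Compute:
  ∂R/∂y - ∂Q/∂z = (2*y - 3*z) - (2) = 2*y - 3*z - 2
  ∂P/∂z - ∂R/∂x = (-6*z) - (z) = -7*z
  ∂Q/∂x - ∂P/∂y = (0) - (6*y) = -6*y.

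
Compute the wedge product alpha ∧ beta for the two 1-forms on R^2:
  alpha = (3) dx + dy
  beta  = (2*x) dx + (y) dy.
alpha ∧ beta = (-2*x + 3*y) dx ∧ dy

Distribute the wedge, using dx_i ∧ dx_j = -dx_j ∧ dx_i and dx_i ∧ dx_i = 0. For each pair (i, j) with i < j, the coefficient of dx_i ∧ dx_j in alpha ∧ beta is (alpha_i * beta_j - alpha_j * beta_i). Collecting: alpha ∧ beta = (-2*x + 3*y) dx ∧ dy.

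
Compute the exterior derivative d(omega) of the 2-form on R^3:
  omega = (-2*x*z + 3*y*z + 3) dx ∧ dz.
d(omega) = (-3*z) dx ∧ dy ∧ dz

For a 2-form omega = sum_{i<j} g_{ij} dx_i ∧ dx_j, the exterior derivative is
  d(omega) = sum_{i<j} d(g_{ij}) ∧ dx_i ∧ dx_j = sum_{i<j, k} (∂g_{ij}/∂x_k) dx_k ∧ dx_i ∧ dx_j.
Expand each term, using dx_k ∧ dx_i ∧ dx_j = sgn(permutation) dx_{(a)} ∧ dx_{(b)} ∧ dx_{(c)} with (a < b < c) sorted:
  d(-2*x*z + 3*y*z + 3) includes (∂/∂y)(-2*x*z + 3*y*z + 3) dy = (3*z) dy, which multiplied by dx ∧ dz gives (-3*z) dx ∧ dy ∧ dz
Collecting like 3-forms: d(omega) = (-3*z) dx ∧ dy ∧ dz.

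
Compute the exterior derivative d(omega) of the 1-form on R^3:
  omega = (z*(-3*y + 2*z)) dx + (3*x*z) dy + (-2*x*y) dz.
d(omega) = (6*z) dx ∧ dy + (y - 4*z) dx ∧ dz + (-5*x) dy ∧ dz

For a 1-form omega = sum_i f_i dx_i, the exterior derivative is
  d(omega) = sum_{i < j} (∂f_j/∂x_i - ∂f_i/∂x_j) dx_i ∧ dx_j.
  coefficient of dx ∧ dy: ∂f_2/∂x - ∂f_1/∂y = ∂(3*x*z)/∂x - ∂(z*(-3*y + 2*z))/∂y = 6*z
  coefficient of dx ∧ dz: ∂f_3/∂x - ∂f_1/∂z = ∂(-2*x*y)/∂x - ∂(z*(-3*y + 2*z))/∂z = y - 4*z
  coefficient of dy ∧ dz: ∂f_3/∂y - ∂f_2/∂z = ∂(-2*x*y)/∂y - ∂(3*x*z)/∂z = -5*x
Assembling: d(omega) = (6*z) dx ∧ dy + (y - 4*z) dx ∧ dz + (-5*x) dy ∧ dz.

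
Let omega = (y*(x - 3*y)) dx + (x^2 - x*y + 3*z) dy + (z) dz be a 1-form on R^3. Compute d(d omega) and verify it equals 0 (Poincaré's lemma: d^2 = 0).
d(d omega) = 0

Step 1: d omega = sum_{i<j} (∂f_j/∂x_i - ∂f_i/∂x_j) dx_i ∧ dx_j:
  coeff of dx ∧ dy: x + 5*y
  coeff of dx ∧ dz: 0
  coeff of dy ∧ dz: -3
Step 2: Apply d again to each 2-form coefficient. The only possible 3-form in R^3 is dx ∧ dy ∧ dz, with coefficient
  ∂(coeff of dy∧dz)/∂x - ∂(coeff of dx∧dz)/∂y + ∂(coeff of dx∧dy)/∂z
  = ∂/∂x (-3) - ∂/∂y (0) + ∂/∂z (x + 5*y).
Each of these terms simplifies to sums of mixed partials that cancel in pairs. The result is 0 (by equality of mixed partials for smooth functions — Schwarz / Clairaut).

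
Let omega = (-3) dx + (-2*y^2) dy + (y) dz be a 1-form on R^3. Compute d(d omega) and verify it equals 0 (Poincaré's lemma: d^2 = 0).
d(d omega) = 0

Step 1: d omega = sum_{i<j} (∂f_j/∂x_i - ∂f_i/∂x_j) dx_i ∧ dx_j:
  coeff of dx ∧ dy: 0
  coeff of dx ∧ dz: 0
  coeff of dy ∧ dz: 1
Step 2: Apply d again to each 2-form coefficient. The only possible 3-form in R^3 is dx ∧ dy ∧ dz, with coefficient
  ∂(coeff of dy∧dz)/∂x - ∂(coeff of dx∧dz)/∂y + ∂(coeff of dx∧dy)/∂z
  = ∂/∂x (1) - ∂/∂y (0) + ∂/∂z (0).
Each of these terms simplifies to sums of mixed partials that cancel in pairs. The result is 0 (by equality of mixed partials for smooth functions — Schwarz / Clairaut).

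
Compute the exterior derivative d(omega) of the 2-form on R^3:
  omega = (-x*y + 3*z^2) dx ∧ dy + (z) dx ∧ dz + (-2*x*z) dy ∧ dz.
d(omega) = (4*z) dx ∧ dy ∧ dz

For a 2-form omega = sum_{i<j} g_{ij} dx_i ∧ dx_j, the exterior derivative is
  d(omega) = sum_{i<j} d(g_{ij}) ∧ dx_i ∧ dx_j = sum_{i<j, k} (∂g_{ij}/∂x_k) dx_k ∧ dx_i ∧ dx_j.
Expand each term, using dx_k ∧ dx_i ∧ dx_j = sgn(permutation) dx_{(a)} ∧ dx_{(b)} ∧ dx_{(c)} with (a < b < c) sorted:
  d(-x*y + 3*z^2) includes (∂/∂z)(-x*y + 3*z^2) dz = (6*z) dz, which multiplied by dx ∧ dy gives (6*z) dx ∧ dy ∧ dz
  d(-2*x*z) includes (∂/∂x)(-2*x*z) dx = (-2*z) dx, which multiplied by dy ∧ dz gives (-2*z) dx ∧ dy ∧ dz
Collecting like 3-forms: d(omega) = (4*z) dx ∧ dy ∧ dz.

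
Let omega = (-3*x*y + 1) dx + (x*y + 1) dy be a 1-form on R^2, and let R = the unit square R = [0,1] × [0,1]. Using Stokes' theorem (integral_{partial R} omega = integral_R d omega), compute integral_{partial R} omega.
integral_(partial R) omega = 2

Stokes: integral_partial_R omega = integral_R d omega with d omega = (∂Q/∂x - ∂P/∂y) dx ∧ dy.
  ∂Q/∂x = y
  ∂P/∂y = -3*x
  integrand = ∂Q/∂x - ∂P/∂y = 3*x + y.
Integrating over R: integral_0^1 integral_0^1 (3*x + y) dx dy = 2.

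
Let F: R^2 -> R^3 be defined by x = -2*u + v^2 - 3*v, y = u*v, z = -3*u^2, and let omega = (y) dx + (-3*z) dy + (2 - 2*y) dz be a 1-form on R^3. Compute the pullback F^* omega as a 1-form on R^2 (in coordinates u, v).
F^* omega = (u*(21*u*v - 2*v - 12)) du + (u*(9*u^2 + 2*v^2 - 3*v)) dv

Using F^*(f dg) = (f ∘ F) d(g ∘ F), substitute each coordinate x_i by F_i(u, v) in f_i, and replace dx_i by d F_i = (∂F_i/∂u) du + (∂F_i/∂v) dv.
  For the x component: f_1(F) = u*v; d F_1 = (-2) du + (2*v - 3) dv
  For the y component: f_2(F) = 9*u^2; d F_2 = (v) du + (u) dv
  For the z component: f_3(F) = -2*u*v + 2; d F_3 = (-6*u) du + (0) dv
Combining and collecting du, dv coefficients:
  coeff of du: u*(21*u*v - 2*v - 12)
  coeff of dv: u*(9*u^2 + 2*v^2 - 3*v)
F^* omega = (u*(21*u*v - 2*v - 12)) du + (u*(9*u^2 + 2*v^2 - 3*v)) dv.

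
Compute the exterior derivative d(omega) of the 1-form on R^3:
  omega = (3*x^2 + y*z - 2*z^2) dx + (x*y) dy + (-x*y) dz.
d(omega) = (y - z) dx ∧ dy + (-2*y + 4*z) dx ∧ dz + (-x) dy ∧ dz

For a 1-form omega = sum_i f_i dx_i, the exterior derivative is
  d(omega) = sum_{i < j} (∂f_j/∂x_i - ∂f_i/∂x_j) dx_i ∧ dx_j.
  coefficient of dx ∧ dy: ∂f_2/∂x - ∂f_1/∂y = ∂(x*y)/∂x - ∂(3*x^2 + y*z - 2*z^2)/∂y = y - z
  coefficient of dx ∧ dz: ∂f_3/∂x - ∂f_1/∂z = ∂(-x*y)/∂x - ∂(3*x^2 + y*z - 2*z^2)/∂z = -2*y + 4*z
  coefficient of dy ∧ dz: ∂f_3/∂y - ∂f_2/∂z = ∂(-x*y)/∂y - ∂(x*y)/∂z = -x
Assembling: d(omega) = (y - z) dx ∧ dy + (-2*y + 4*z) dx ∧ dz + (-x) dy ∧ dz.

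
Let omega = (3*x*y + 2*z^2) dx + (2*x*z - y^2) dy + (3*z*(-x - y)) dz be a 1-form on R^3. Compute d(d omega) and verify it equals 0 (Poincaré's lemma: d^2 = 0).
d(d omega) = 0

Step 1: d omega = sum_{i<j} (∂f_j/∂x_i - ∂f_i/∂x_j) dx_i ∧ dx_j:
  coeff of dx ∧ dy: -3*x + 2*z
  coeff of dx ∧ dz: -7*z
  coeff of dy ∧ dz: -2*x - 3*z
Step 2: Apply d again to each 2-form coefficient. The only possible 3-form in R^3 is dx ∧ dy ∧ dz, with coefficient
  ∂(coeff of dy∧dz)/∂x - ∂(coeff of dx∧dz)/∂y + ∂(coeff of dx∧dy)/∂z
  = ∂/∂x (-2*x - 3*z) - ∂/∂y (-7*z) + ∂/∂z (-3*x + 2*z).
Each of these terms simplifies to sums of mixed partials that cancel in pairs. The result is 0 (by equality of mixed partials for smooth functions — Schwarz / Clairaut).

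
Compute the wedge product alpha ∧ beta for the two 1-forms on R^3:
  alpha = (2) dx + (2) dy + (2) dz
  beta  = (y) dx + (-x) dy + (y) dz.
alpha ∧ beta = (-2*x - 2*y) dx ∧ dy + (2*x + 2*y) dy ∧ dz

Distribute the wedge, using dx_i ∧ dx_j = -dx_j ∧ dx_i and dx_i ∧ dx_i = 0. For each pair (i, j) with i < j, the coefficient of dx_i ∧ dx_j in alpha ∧ beta is (alpha_i * beta_j - alpha_j * beta_i). Collecting: alpha ∧ beta = (-2*x - 2*y) dx ∧ dy + (2*x + 2*y) dy ∧ dz.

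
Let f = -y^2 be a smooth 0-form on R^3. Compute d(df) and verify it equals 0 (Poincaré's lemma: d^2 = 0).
d(df) = 0

Step 1: df = sum_i (∂f/∂x_i) dx_i = (0) dx + (-2*y) dy + (0) dz.
Step 2: Apply d again. Using the 1-form formula, the coefficient of dx ∧ dy in d(df) is ∂^2 f/∂x ∂y - ∂^2 f/∂y ∂x = (0) - (0) = 0 (equality of mixed partials for smooth f).
Similarly for dx ∧ dz and dy ∧ dz — all coefficients vanish. So d(df) = 0.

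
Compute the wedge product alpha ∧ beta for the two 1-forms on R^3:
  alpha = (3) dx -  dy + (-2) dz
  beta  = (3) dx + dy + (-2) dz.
alpha ∧ beta = (6) dx ∧ dy + (4) dy ∧ dz

Distribute the wedge, using dx_i ∧ dx_j = -dx_j ∧ dx_i and dx_i ∧ dx_i = 0. For each pair (i, j) with i < j, the coefficient of dx_i ∧ dx_j in alpha ∧ beta is (alpha_i * beta_j - alpha_j * beta_i). Collecting: alpha ∧ beta = (6) dx ∧ dy + (4) dy ∧ dz.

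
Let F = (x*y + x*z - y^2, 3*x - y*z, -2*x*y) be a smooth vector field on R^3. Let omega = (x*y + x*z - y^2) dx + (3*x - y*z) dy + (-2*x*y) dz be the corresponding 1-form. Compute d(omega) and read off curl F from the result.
d(omega) = (-2*x + y) dy ∧ dz + (x + 2*y) dz ∧ dx + (-x + 2*y + 3) dx ∧ dy; curl F = (-2*x + y, x + 2*y, -x + 2*y + 3)

d omega = sum_{i<j} (∂f_j/∂x_i - ∂f_i/∂x_j) dx_i ∧ dx_j. Under the identification (dy ∧ dz, dz ∧ dx, dx ∧ dy) ↔ (e_x, e_y, e_z), the coefficients are exactly the components of curl F. Compute:
  ∂R/∂y - ∂Q/∂z = (-2*x) - (-y) = -2*x + y
  ∂P/∂z - ∂R/∂x = (x) - (-2*y) = x + 2*y
  ∂Q/∂x - ∂P/∂y = (3) - (x - 2*y) = -x + 2*y + 3.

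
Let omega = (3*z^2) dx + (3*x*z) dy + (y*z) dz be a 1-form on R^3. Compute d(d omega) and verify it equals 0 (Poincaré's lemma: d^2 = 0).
d(d omega) = 0

Step 1: d omega = sum_{i<j} (∂f_j/∂x_i - ∂f_i/∂x_j) dx_i ∧ dx_j:
  coeff of dx ∧ dy: 3*z
  coeff of dx ∧ dz: -6*z
  coeff of dy ∧ dz: -3*x + z
Step 2: Apply d again to each 2-form coefficient. The only possible 3-form in R^3 is dx ∧ dy ∧ dz, with coefficient
  ∂(coeff of dy∧dz)/∂x - ∂(coeff of dx∧dz)/∂y + ∂(coeff of dx∧dy)/∂z
  = ∂/∂x (-3*x + z) - ∂/∂y (-6*z) + ∂/∂z (3*z).
Each of these terms simplifies to sums of mixed partials that cancel in pairs. The result is 0 (by equality of mixed partials for smooth functions — Schwarz / Clairaut).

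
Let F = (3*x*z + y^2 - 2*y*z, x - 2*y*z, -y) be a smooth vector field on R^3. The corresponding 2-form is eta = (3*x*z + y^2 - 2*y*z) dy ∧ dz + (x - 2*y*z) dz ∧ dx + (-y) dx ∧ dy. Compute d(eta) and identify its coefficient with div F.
d(eta) = (z) dx ∧ dy ∧ dz; div F = z

For a 2-form in R^3 of the form above, applying d gives a 3-form with coefficient ∂P/∂x + ∂Q/∂y + ∂R/∂z:
  ∂P/∂x = 3*z
  ∂Q/∂y = -2*z
  ∂R/∂z = 0
Sum = z, which is exactly div F.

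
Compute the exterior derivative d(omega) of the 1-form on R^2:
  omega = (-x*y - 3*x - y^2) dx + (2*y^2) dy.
d(omega) = (x + 2*y) dx ∧ dy

For a 1-form omega = sum_i f_i dx_i, the exterior derivative is
  d(omega) = sum_{i < j} (∂f_j/∂x_i - ∂f_i/∂x_j) dx_i ∧ dx_j.
  coefficient of dx ∧ dy: ∂f_2/∂x - ∂f_1/∂y = ∂(2*y^2)/∂x - ∂(-x*y - 3*x - y^2)/∂y = x + 2*y
Assembling: d(omega) = (x + 2*y) dx ∧ dy.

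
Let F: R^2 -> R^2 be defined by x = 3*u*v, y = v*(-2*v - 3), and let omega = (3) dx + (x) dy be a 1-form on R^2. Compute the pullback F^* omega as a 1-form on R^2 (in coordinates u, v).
F^* omega = (9*v) du + (3*u*(-4*v^2 - 3*v + 3)) dv

Using F^*(f dg) = (f ∘ F) d(g ∘ F), substitute each coordinate x_i by F_i(u, v) in f_i, and replace dx_i by d F_i = (∂F_i/∂u) du + (∂F_i/∂v) dv.
  For the x component: f_1(F) = 3; d F_1 = (3*v) du + (3*u) dv
  For the y component: f_2(F) = 3*u*v; d F_2 = (0) du + (-4*v - 3) dv
Combining and collecting du, dv coefficients:
  coeff of du: 9*v
  coeff of dv: 3*u*(-4*v^2 - 3*v + 3)
F^* omega = (9*v) du + (3*u*(-4*v^2 - 3*v + 3)) dv.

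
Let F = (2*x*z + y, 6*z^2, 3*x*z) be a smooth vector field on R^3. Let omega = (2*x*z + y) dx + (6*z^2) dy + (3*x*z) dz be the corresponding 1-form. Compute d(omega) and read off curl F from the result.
d(omega) = (-12*z) dy ∧ dz + (2*x - 3*z) dz ∧ dx + (-1) dx ∧ dy; curl F = (-12*z, 2*x - 3*z, -1)

d omega = sum_{i<j} (∂f_j/∂x_i - ∂f_i/∂x_j) dx_i ∧ dx_j. Under the identification (dy ∧ dz, dz ∧ dx, dx ∧ dy) ↔ (e_x, e_y, e_z), the coefficients are exactly the components of curl F. Compute:
  ∂R/∂y - ∂Q/∂z = (0) - (12*z) = -12*z
  ∂P/∂z - ∂R/∂x = (2*x) - (3*z) = 2*x - 3*z
  ∂Q/∂x - ∂P/∂y = (0) - (1) = -1.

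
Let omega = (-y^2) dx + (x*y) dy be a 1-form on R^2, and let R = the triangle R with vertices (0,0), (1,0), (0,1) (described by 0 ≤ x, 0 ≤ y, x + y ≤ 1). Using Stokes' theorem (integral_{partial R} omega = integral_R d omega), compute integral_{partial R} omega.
integral_(partial R) omega = 1/2

Stokes: integral_partial_R omega = integral_R d omega with d omega = (∂Q/∂x - ∂P/∂y) dx ∧ dy.
  ∂Q/∂x = y
  ∂P/∂y = -2*y
  integrand = ∂Q/∂x - ∂P/∂y = 3*y.
Integrating over R: integral_0^1 integral_0^{1-x} (3*y) dy dx = 1/2.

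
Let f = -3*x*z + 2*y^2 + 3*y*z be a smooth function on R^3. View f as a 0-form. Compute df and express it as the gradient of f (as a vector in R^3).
df = (-3*z) dx + (4*y + 3*z) dy + (-3*x + 3*y) dz; grad f = (-3*z, 4*y + 3*z, -3*x + 3*y)

For a 0-form f, d f = (∂f/∂x) dx + (∂f/∂y) dy + (∂f/∂z) dz. The components of the vector representation are exactly the entries of grad f in Cartesian coordinates:
  ∂f/∂x = -3*z
  ∂f/∂y = 4*y + 3*z
  ∂f/∂z = -3*x + 3*y.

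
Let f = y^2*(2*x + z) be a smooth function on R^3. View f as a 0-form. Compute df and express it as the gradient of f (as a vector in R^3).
df = (2*y^2) dx + (2*y*(2*x + z)) dy + (y^2) dz; grad f = (2*y^2, 2*y*(2*x + z), y^2)

For a 0-form f, d f = (∂f/∂x) dx + (∂f/∂y) dy + (∂f/∂z) dz. The components of the vector representation are exactly the entries of grad f in Cartesian coordinates:
  ∂f/∂x = 2*y^2
  ∂f/∂y = 2*y*(2*x + z)
  ∂f/∂z = y^2.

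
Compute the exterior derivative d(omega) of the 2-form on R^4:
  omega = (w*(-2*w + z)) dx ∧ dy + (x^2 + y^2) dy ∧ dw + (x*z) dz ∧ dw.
d(omega) = (w) dx ∧ dy ∧ dz + (-4*w + 2*x + z) dx ∧ dy ∧ dw + (z) dx ∧ dz ∧ dw

For a 2-form omega = sum_{i<j} g_{ij} dx_i ∧ dx_j, the exterior derivative is
  d(omega) = sum_{i<j} d(g_{ij}) ∧ dx_i ∧ dx_j = sum_{i<j, k} (∂g_{ij}/∂x_k) dx_k ∧ dx_i ∧ dx_j.
Expand each term, using dx_k ∧ dx_i ∧ dx_j = sgn(permutation) dx_{(a)} ∧ dx_{(b)} ∧ dx_{(c)} with (a < b < c) sorted:
  d(w*(-2*w + z)) includes (∂/∂z)(w*(-2*w + z)) dz = (w) dz, which multiplied by dx ∧ dy gives (w) dx ∧ dy ∧ dz
  d(w*(-2*w + z)) includes (∂/∂w)(w*(-2*w + z)) dw = (-4*w + z) dw, which multiplied by dx ∧ dy gives (-4*w + z) dx ∧ dy ∧ dw
  d(x^2 + y^2) includes (∂/∂x)(x^2 + y^2) dx = (2*x) dx, which multiplied by dy ∧ dw gives (2*x) dx ∧ dy ∧ dw
  d(x*z) includes (∂/∂x)(x*z) dx = (z) dx, which multiplied by dz ∧ dw gives (z) dx ∧ dz ∧ dw
Collecting like 3-forms: d(omega) = (w) dx ∧ dy ∧ dz + (-4*w + 2*x + z) dx ∧ dy ∧ dw + (z) dx ∧ dz ∧ dw.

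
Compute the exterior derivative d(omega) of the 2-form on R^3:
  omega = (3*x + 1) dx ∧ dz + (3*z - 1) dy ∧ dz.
d(omega) = 0

For a 2-form omega = sum_{i<j} g_{ij} dx_i ∧ dx_j, the exterior derivative is
  d(omega) = sum_{i<j} d(g_{ij}) ∧ dx_i ∧ dx_j = sum_{i<j, k} (∂g_{ij}/∂x_k) dx_k ∧ dx_i ∧ dx_j.
Expand each term, using dx_k ∧ dx_i ∧ dx_j = sgn(permutation) dx_{(a)} ∧ dx_{(b)} ∧ dx_{(c)} with (a < b < c) sorted:

Collecting like 3-forms: d(omega) = 0.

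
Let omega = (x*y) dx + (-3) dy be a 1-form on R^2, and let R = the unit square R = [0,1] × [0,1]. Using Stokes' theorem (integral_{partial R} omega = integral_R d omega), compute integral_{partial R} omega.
integral_(partial R) omega = -1/2

Stokes: integral_partial_R omega = integral_R d omega with d omega = (∂Q/∂x - ∂P/∂y) dx ∧ dy.
  ∂Q/∂x = 0
  ∂P/∂y = x
  integrand = ∂Q/∂x - ∂P/∂y = -x.
Integrating over R: integral_0^1 integral_0^1 (-x) dx dy = -1/2.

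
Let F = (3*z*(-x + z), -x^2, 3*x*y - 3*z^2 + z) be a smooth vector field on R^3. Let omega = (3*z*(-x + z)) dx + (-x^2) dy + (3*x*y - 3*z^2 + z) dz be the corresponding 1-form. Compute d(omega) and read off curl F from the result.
d(omega) = (3*x) dy ∧ dz + (-3*x - 3*y + 6*z) dz ∧ dx + (-2*x) dx ∧ dy; curl F = (3*x, -3*x - 3*y + 6*z, -2*x)

d omega = sum_{i<j} (∂f_j/∂x_i - ∂f_i/∂x_j) dx_i ∧ dx_j. Under the identification (dy ∧ dz, dz ∧ dx, dx ∧ dy) ↔ (e_x, e_y, e_z), the coefficients are exactly the components of curl F. Compute:
  ∂R/∂y - ∂Q/∂z = (3*x) - (0) = 3*x
  ∂P/∂z - ∂R/∂x = (-3*x + 6*z) - (3*y) = -3*x - 3*y + 6*z
  ∂Q/∂x - ∂P/∂y = (-2*x) - (0) = -2*x.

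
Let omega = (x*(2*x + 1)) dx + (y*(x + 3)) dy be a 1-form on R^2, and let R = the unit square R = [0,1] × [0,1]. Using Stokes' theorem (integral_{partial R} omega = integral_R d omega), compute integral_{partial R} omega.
integral_(partial R) omega = 1/2

Stokes: integral_partial_R omega = integral_R d omega with d omega = (∂Q/∂x - ∂P/∂y) dx ∧ dy.
  ∂Q/∂x = y
  ∂P/∂y = 0
  integrand = ∂Q/∂x - ∂P/∂y = y.
Integrating over R: integral_0^1 integral_0^1 (y) dx dy = 1/2.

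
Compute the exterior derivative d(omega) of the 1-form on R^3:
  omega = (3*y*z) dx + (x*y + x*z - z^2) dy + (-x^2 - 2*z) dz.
d(omega) = (y - 2*z) dx ∧ dy + (-2*x - 3*y) dx ∧ dz + (-x + 2*z) dy ∧ dz

For a 1-form omega = sum_i f_i dx_i, the exterior derivative is
  d(omega) = sum_{i < j} (∂f_j/∂x_i - ∂f_i/∂x_j) dx_i ∧ dx_j.
  coefficient of dx ∧ dy: ∂f_2/∂x - ∂f_1/∂y = ∂(x*y + x*z - z^2)/∂x - ∂(3*y*z)/∂y = y - 2*z
  coefficient of dx ∧ dz: ∂f_3/∂x - ∂f_1/∂z = ∂(-x^2 - 2*z)/∂x - ∂(3*y*z)/∂z = -2*x - 3*y
  coefficient of dy ∧ dz: ∂f_3/∂y - ∂f_2/∂z = ∂(-x^2 - 2*z)/∂y - ∂(x*y + x*z - z^2)/∂z = -x + 2*z
Assembling: d(omega) = (y - 2*z) dx ∧ dy + (-2*x - 3*y) dx ∧ dz + (-x + 2*z) dy ∧ dz.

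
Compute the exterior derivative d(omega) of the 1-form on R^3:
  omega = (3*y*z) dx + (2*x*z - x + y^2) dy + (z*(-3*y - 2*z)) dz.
d(omega) = (-z - 1) dx ∧ dy + (-3*y) dx ∧ dz + (-2*x - 3*z) dy ∧ dz

For a 1-form omega = sum_i f_i dx_i, the exterior derivative is
  d(omega) = sum_{i < j} (∂f_j/∂x_i - ∂f_i/∂x_j) dx_i ∧ dx_j.
  coefficient of dx ∧ dy: ∂f_2/∂x - ∂f_1/∂y = ∂(2*x*z - x + y^2)/∂x - ∂(3*y*z)/∂y = -z - 1
  coefficient of dx ∧ dz: ∂f_3/∂x - ∂f_1/∂z = ∂(z*(-3*y - 2*z))/∂x - ∂(3*y*z)/∂z = -3*y
  coefficient of dy ∧ dz: ∂f_3/∂y - ∂f_2/∂z = ∂(z*(-3*y - 2*z))/∂y - ∂(2*x*z - x + y^2)/∂z = -2*x - 3*z
Assembling: d(omega) = (-z - 1) dx ∧ dy + (-3*y) dx ∧ dz + (-2*x - 3*z) dy ∧ dz.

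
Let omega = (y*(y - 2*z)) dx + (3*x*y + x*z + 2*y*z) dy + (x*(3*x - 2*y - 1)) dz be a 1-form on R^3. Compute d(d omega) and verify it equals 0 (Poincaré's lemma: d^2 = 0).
d(d omega) = 0

Step 1: d omega = sum_{i<j} (∂f_j/∂x_i - ∂f_i/∂x_j) dx_i ∧ dx_j:
  coeff of dx ∧ dy: y + 3*z
  coeff of dx ∧ dz: 6*x - 1
  coeff of dy ∧ dz: -3*x - 2*y
Step 2: Apply d again to each 2-form coefficient. The only possible 3-form in R^3 is dx ∧ dy ∧ dz, with coefficient
  ∂(coeff of dy∧dz)/∂x - ∂(coeff of dx∧dz)/∂y + ∂(coeff of dx∧dy)/∂z
  = ∂/∂x (-3*x - 2*y) - ∂/∂y (6*x - 1) + ∂/∂z (y + 3*z).
Each of these terms simplifies to sums of mixed partials that cancel in pairs. The result is 0 (by equality of mixed partials for smooth functions — Schwarz / Clairaut).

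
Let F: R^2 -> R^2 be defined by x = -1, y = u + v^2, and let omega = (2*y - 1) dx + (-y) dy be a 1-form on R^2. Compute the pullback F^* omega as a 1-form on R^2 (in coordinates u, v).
F^* omega = (-u - v^2) du + (2*v*(-u - v^2)) dv

Using F^*(f dg) = (f ∘ F) d(g ∘ F), substitute each coordinate x_i by F_i(u, v) in f_i, and replace dx_i by d F_i = (∂F_i/∂u) du + (∂F_i/∂v) dv.
  For the x component: f_1(F) = 2*u + 2*v^2 - 1; d F_1 = (0) du + (0) dv
  For the y component: f_2(F) = -u - v^2; d F_2 = (1) du + (2*v) dv
Combining and collecting du, dv coefficients:
  coeff of du: -u - v^2
  coeff of dv: 2*v*(-u - v^2)
F^* omega = (-u - v^2) du + (2*v*(-u - v^2)) dv.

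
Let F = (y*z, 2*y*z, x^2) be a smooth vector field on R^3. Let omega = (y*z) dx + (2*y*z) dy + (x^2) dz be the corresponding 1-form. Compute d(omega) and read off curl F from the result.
d(omega) = (-2*y) dy ∧ dz + (-2*x + y) dz ∧ dx + (-z) dx ∧ dy; curl F = (-2*y, -2*x + y, -z)

d omega = sum_{i<j} (∂f_j/∂x_i - ∂f_i/∂x_j) dx_i ∧ dx_j. Under the identification (dy ∧ dz, dz ∧ dx, dx ∧ dy) ↔ (e_x, e_y, e_z), the coefficients are exactly the components of curl F. Compute:
  ∂R/∂y - ∂Q/∂z = (0) - (2*y) = -2*y
  ∂P/∂z - ∂R/∂x = (y) - (2*x) = -2*x + y
  ∂Q/∂x - ∂P/∂y = (0) - (z) = -z.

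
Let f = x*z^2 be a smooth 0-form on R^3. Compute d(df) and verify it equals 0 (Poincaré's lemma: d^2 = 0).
d(df) = 0

Step 1: df = sum_i (∂f/∂x_i) dx_i = (z^2) dx + (0) dy + (2*x*z) dz.
Step 2: Apply d again. Using the 1-form formula, the coefficient of dx ∧ dy in d(df) is ∂^2 f/∂x ∂y - ∂^2 f/∂y ∂x = (0) - (0) = 0 (equality of mixed partials for smooth f).
Similarly for dx ∧ dz and dy ∧ dz — all coefficients vanish. So d(df) = 0.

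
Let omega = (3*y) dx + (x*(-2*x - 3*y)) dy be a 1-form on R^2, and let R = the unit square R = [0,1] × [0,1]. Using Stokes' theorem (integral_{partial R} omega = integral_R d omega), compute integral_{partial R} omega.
integral_(partial R) omega = -13/2

Stokes: integral_partial_R omega = integral_R d omega with d omega = (∂Q/∂x - ∂P/∂y) dx ∧ dy.
  ∂Q/∂x = -4*x - 3*y
  ∂P/∂y = 3
  integrand = ∂Q/∂x - ∂P/∂y = -4*x - 3*y - 3.
Integrating over R: integral_0^1 integral_0^1 (-4*x - 3*y - 3) dx dy = -13/2.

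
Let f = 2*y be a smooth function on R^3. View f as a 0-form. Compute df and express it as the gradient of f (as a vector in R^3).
df = (0) dx + (2) dy + (0) dz; grad f = (0, 2, 0)

For a 0-form f, d f = (∂f/∂x) dx + (∂f/∂y) dy + (∂f/∂z) dz. The components of the vector representation are exactly the entries of grad f in Cartesian coordinates:
  ∂f/∂x = 0
  ∂f/∂y = 2
  ∂f/∂z = 0.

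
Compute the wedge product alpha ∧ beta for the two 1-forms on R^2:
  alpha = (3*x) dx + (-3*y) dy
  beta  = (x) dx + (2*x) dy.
alpha ∧ beta = (3*x*(2*x + y)) dx ∧ dy

Distribute the wedge, using dx_i ∧ dx_j = -dx_j ∧ dx_i and dx_i ∧ dx_i = 0. For each pair (i, j) with i < j, the coefficient of dx_i ∧ dx_j in alpha ∧ beta is (alpha_i * beta_j - alpha_j * beta_i). Collecting: alpha ∧ beta = (3*x*(2*x + y)) dx ∧ dy.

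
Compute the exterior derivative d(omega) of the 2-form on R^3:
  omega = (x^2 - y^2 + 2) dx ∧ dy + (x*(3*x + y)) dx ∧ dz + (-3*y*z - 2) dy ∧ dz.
d(omega) = (-x) dx ∧ dy ∧ dz

For a 2-form omega = sum_{i<j} g_{ij} dx_i ∧ dx_j, the exterior derivative is
  d(omega) = sum_{i<j} d(g_{ij}) ∧ dx_i ∧ dx_j = sum_{i<j, k} (∂g_{ij}/∂x_k) dx_k ∧ dx_i ∧ dx_j.
Expand each term, using dx_k ∧ dx_i ∧ dx_j = sgn(permutation) dx_{(a)} ∧ dx_{(b)} ∧ dx_{(c)} with (a < b < c) sorted:
  d(x*(3*x + y)) includes (∂/∂y)(x*(3*x + y)) dy = (x) dy, which multiplied by dx ∧ dz gives (-x) dx ∧ dy ∧ dz
Collecting like 3-forms: d(omega) = (-x) dx ∧ dy ∧ dz.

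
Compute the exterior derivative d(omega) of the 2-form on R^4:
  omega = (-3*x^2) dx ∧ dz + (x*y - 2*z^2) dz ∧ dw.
d(omega) = (y) dx ∧ dz ∧ dw + (x) dy ∧ dz ∧ dw

For a 2-form omega = sum_{i<j} g_{ij} dx_i ∧ dx_j, the exterior derivative is
  d(omega) = sum_{i<j} d(g_{ij}) ∧ dx_i ∧ dx_j = sum_{i<j, k} (∂g_{ij}/∂x_k) dx_k ∧ dx_i ∧ dx_j.
Expand each term, using dx_k ∧ dx_i ∧ dx_j = sgn(permutation) dx_{(a)} ∧ dx_{(b)} ∧ dx_{(c)} with (a < b < c) sorted:
  d(x*y - 2*z^2) includes (∂/∂x)(x*y - 2*z^2) dx = (y) dx, which multiplied by dz ∧ dw gives (y) dx ∧ dz ∧ dw
  d(x*y - 2*z^2) includes (∂/∂y)(x*y - 2*z^2) dy = (x) dy, which multiplied by dz ∧ dw gives (x) dy ∧ dz ∧ dw
Collecting like 3-forms: d(omega) = (y) dx ∧ dz ∧ dw + (x) dy ∧ dz ∧ dw.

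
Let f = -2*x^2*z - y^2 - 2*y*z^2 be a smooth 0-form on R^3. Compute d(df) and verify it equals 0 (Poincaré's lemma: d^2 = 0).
d(df) = 0

Step 1: df = sum_i (∂f/∂x_i) dx_i = (-4*x*z) dx + (-2*y - 2*z^2) dy + (-2*x^2 - 4*y*z) dz.
Step 2: Apply d again. Using the 1-form formula, the coefficient of dx ∧ dy in d(df) is ∂^2 f/∂x ∂y - ∂^2 f/∂y ∂x = (0) - (0) = 0 (equality of mixed partials for smooth f).
Similarly for dx ∧ dz and dy ∧ dz — all coefficients vanish. So d(df) = 0.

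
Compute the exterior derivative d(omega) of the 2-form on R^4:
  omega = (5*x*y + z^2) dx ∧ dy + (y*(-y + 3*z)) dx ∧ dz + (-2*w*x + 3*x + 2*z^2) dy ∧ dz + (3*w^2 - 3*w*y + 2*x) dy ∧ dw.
d(omega) = (-2*w + 2*y - z + 3) dx ∧ dy ∧ dz + (-2*x) dy ∧ dz ∧ dw + (2) dx ∧ dy ∧ dw

For a 2-form omega = sum_{i<j} g_{ij} dx_i ∧ dx_j, the exterior derivative is
  d(omega) = sum_{i<j} d(g_{ij}) ∧ dx_i ∧ dx_j = sum_{i<j, k} (∂g_{ij}/∂x_k) dx_k ∧ dx_i ∧ dx_j.
Expand each term, using dx_k ∧ dx_i ∧ dx_j = sgn(permutation) dx_{(a)} ∧ dx_{(b)} ∧ dx_{(c)} with (a < b < c) sorted:
  d(5*x*y + z^2) includes (∂/∂z)(5*x*y + z^2) dz = (2*z) dz, which multiplied by dx ∧ dy gives (2*z) dx ∧ dy ∧ dz
  d(y*(-y + 3*z)) includes (∂/∂y)(y*(-y + 3*z)) dy = (-2*y + 3*z) dy, which multiplied by dx ∧ dz gives (2*y - 3*z) dx ∧ dy ∧ dz
  d(-2*w*x + 3*x + 2*z^2) includes (∂/∂x)(-2*w*x + 3*x + 2*z^2) dx = (3 - 2*w) dx, which multiplied by dy ∧ dz gives (3 - 2*w) dx ∧ dy ∧ dz
  d(-2*w*x + 3*x + 2*z^2) includes (∂/∂w)(-2*w*x + 3*x + 2*z^2) dw = (-2*x) dw, which multiplied by dy ∧ dz gives (-2*x) dy ∧ dz ∧ dw
  d(3*w^2 - 3*w*y + 2*x) includes (∂/∂x)(3*w^2 - 3*w*y + 2*x) dx = (2) dx, which multiplied by dy ∧ dw gives (2) dx ∧ dy ∧ dw
Collecting like 3-forms: d(omega) = (-2*w + 2*y - z + 3) dx ∧ dy ∧ dz + (-2*x) dy ∧ dz ∧ dw + (2) dx ∧ dy ∧ dw.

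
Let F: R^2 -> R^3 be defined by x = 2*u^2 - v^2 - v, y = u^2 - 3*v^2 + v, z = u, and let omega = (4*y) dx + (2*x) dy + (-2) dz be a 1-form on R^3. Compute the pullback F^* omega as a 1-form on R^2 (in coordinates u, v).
F^* omega = (24*u^3 - 52*u*v^2 + 12*u*v - 2) du + (2*v*(-16*u^2 + 18*v^2 + 7*v - 3)) dv

Using F^*(f dg) = (f ∘ F) d(g ∘ F), substitute each coordinate x_i by F_i(u, v) in f_i, and replace dx_i by d F_i = (∂F_i/∂u) du + (∂F_i/∂v) dv.
  For the x component: f_1(F) = 4*u^2 - 12*v^2 + 4*v; d F_1 = (4*u) du + (-2*v - 1) dv
  For the y component: f_2(F) = 4*u^2 - 2*v^2 - 2*v; d F_2 = (2*u) du + (1 - 6*v) dv
  For the z component: f_3(F) = -2; d F_3 = (1) du + (0) dv
Combining and collecting du, dv coefficients:
  coeff of du: 24*u^3 - 52*u*v^2 + 12*u*v - 2
  coeff of dv: 2*v*(-16*u^2 + 18*v^2 + 7*v - 3)
F^* omega = (24*u^3 - 52*u*v^2 + 12*u*v - 2) du + (2*v*(-16*u^2 + 18*v^2 + 7*v - 3)) dv.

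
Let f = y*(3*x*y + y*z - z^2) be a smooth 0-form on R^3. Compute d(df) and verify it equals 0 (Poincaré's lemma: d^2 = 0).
d(df) = 0

Step 1: df = sum_i (∂f/∂x_i) dx_i = (3*y^2) dx + (6*x*y + 2*y*z - z^2) dy + (y*(y - 2*z)) dz.
Step 2: Apply d again. Using the 1-form formula, the coefficient of dx ∧ dy in d(df) is ∂^2 f/∂x ∂y - ∂^2 f/∂y ∂x = (6*y) - (6*y) = 0 (equality of mixed partials for smooth f).
Similarly for dx ∧ dz and dy ∧ dz — all coefficients vanish. So d(df) = 0.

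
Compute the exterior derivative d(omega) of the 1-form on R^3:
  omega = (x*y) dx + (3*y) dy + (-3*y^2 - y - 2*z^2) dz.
d(omega) = (-x) dx ∧ dy + (-6*y - 1) dy ∧ dz

For a 1-form omega = sum_i f_i dx_i, the exterior derivative is
  d(omega) = sum_{i < j} (∂f_j/∂x_i - ∂f_i/∂x_j) dx_i ∧ dx_j.
  coefficient of dx ∧ dy: ∂f_2/∂x - ∂f_1/∂y = ∂(3*y)/∂x - ∂(x*y)/∂y = -x
  coefficient of dy ∧ dz: ∂f_3/∂y - ∂f_2/∂z = ∂(-3*y^2 - y - 2*z^2)/∂y - ∂(3*y)/∂z = -6*y - 1
Assembling: d(omega) = (-x) dx ∧ dy + (-6*y - 1) dy ∧ dz.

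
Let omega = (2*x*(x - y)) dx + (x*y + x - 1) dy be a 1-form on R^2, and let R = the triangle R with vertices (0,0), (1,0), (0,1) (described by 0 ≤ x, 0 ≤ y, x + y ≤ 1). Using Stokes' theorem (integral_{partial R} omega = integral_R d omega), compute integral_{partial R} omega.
integral_(partial R) omega = 1

Stokes: integral_partial_R omega = integral_R d omega with d omega = (∂Q/∂x - ∂P/∂y) dx ∧ dy.
  ∂Q/∂x = y + 1
  ∂P/∂y = -2*x
  integrand = ∂Q/∂x - ∂P/∂y = 2*x + y + 1.
Integrating over R: integral_0^1 integral_0^{1-x} (2*x + y + 1) dy dx = 1.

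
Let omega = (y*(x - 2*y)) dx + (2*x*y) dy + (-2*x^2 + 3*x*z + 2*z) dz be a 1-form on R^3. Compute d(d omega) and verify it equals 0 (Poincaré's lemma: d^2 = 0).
d(d omega) = 0

Step 1: d omega = sum_{i<j} (∂f_j/∂x_i - ∂f_i/∂x_j) dx_i ∧ dx_j:
  coeff of dx ∧ dy: -x + 6*y
  coeff of dx ∧ dz: -4*x + 3*z
  coeff of dy ∧ dz: 0
Step 2: Apply d again to each 2-form coefficient. The only possible 3-form in R^3 is dx ∧ dy ∧ dz, with coefficient
  ∂(coeff of dy∧dz)/∂x - ∂(coeff of dx∧dz)/∂y + ∂(coeff of dx∧dy)/∂z
  = ∂/∂x (0) - ∂/∂y (-4*x + 3*z) + ∂/∂z (-x + 6*y).
Each of these terms simplifies to sums of mixed partials that cancel in pairs. The result is 0 (by equality of mixed partials for smooth functions — Schwarz / Clairaut).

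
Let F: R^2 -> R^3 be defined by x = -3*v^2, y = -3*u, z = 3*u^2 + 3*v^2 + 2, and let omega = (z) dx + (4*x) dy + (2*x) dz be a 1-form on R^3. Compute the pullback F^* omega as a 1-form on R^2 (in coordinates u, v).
F^* omega = (36*v^2*(1 - u)) du + (6*v*(-3*u^2 - 9*v^2 - 2)) dv

Using F^*(f dg) = (f ∘ F) d(g ∘ F), substitute each coordinate x_i by F_i(u, v) in f_i, and replace dx_i by d F_i = (∂F_i/∂u) du + (∂F_i/∂v) dv.
  For the x component: f_1(F) = 3*u^2 + 3*v^2 + 2; d F_1 = (0) du + (-6*v) dv
  For the y component: f_2(F) = -12*v^2; d F_2 = (-3) du + (0) dv
  For the z component: f_3(F) = -6*v^2; d F_3 = (6*u) du + (6*v) dv
Combining and collecting du, dv coefficients:
  coeff of du: 36*v^2*(1 - u)
  coeff of dv: 6*v*(-3*u^2 - 9*v^2 - 2)
F^* omega = (36*v^2*(1 - u)) du + (6*v*(-3*u^2 - 9*v^2 - 2)) dv.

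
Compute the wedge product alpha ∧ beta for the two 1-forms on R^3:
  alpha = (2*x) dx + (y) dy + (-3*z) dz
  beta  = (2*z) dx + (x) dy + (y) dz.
alpha ∧ beta = (2*x^2 - 2*y*z) dx ∧ dy + (2*x*y + 6*z^2) dx ∧ dz + (3*x*z + y^2) dy ∧ dz

Distribute the wedge, using dx_i ∧ dx_j = -dx_j ∧ dx_i and dx_i ∧ dx_i = 0. For each pair (i, j) with i < j, the coefficient of dx_i ∧ dx_j in alpha ∧ beta is (alpha_i * beta_j - alpha_j * beta_i). Collecting: alpha ∧ beta = (2*x^2 - 2*y*z) dx ∧ dy + (2*x*y + 6*z^2) dx ∧ dz + (3*x*z + y^2) dy ∧ dz.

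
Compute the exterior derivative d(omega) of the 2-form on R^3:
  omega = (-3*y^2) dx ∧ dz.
d(omega) = (6*y) dx ∧ dy ∧ dz

For a 2-form omega = sum_{i<j} g_{ij} dx_i ∧ dx_j, the exterior derivative is
  d(omega) = sum_{i<j} d(g_{ij}) ∧ dx_i ∧ dx_j = sum_{i<j, k} (∂g_{ij}/∂x_k) dx_k ∧ dx_i ∧ dx_j.
Expand each term, using dx_k ∧ dx_i ∧ dx_j = sgn(permutation) dx_{(a)} ∧ dx_{(b)} ∧ dx_{(c)} with (a < b < c) sorted:
  d(-3*y^2) includes (∂/∂y)(-3*y^2) dy = (-6*y) dy, which multiplied by dx ∧ dz gives (6*y) dx ∧ dy ∧ dz
Collecting like 3-forms: d(omega) = (6*y) dx ∧ dy ∧ dz.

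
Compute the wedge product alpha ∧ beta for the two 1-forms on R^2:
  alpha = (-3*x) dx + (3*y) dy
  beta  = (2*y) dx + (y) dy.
alpha ∧ beta = (-3*y*(x + 2*y)) dx ∧ dy

Distribute the wedge, using dx_i ∧ dx_j = -dx_j ∧ dx_i and dx_i ∧ dx_i = 0. For each pair (i, j) with i < j, the coefficient of dx_i ∧ dx_j in alpha ∧ beta is (alpha_i * beta_j - alpha_j * beta_i). Collecting: alpha ∧ beta = (-3*y*(x + 2*y)) dx ∧ dy.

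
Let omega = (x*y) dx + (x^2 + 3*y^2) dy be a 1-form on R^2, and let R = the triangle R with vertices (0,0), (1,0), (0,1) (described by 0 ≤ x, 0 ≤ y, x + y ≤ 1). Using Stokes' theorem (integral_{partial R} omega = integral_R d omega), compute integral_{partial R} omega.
integral_(partial R) omega = 1/6

Stokes: integral_partial_R omega = integral_R d omega with d omega = (∂Q/∂x - ∂P/∂y) dx ∧ dy.
  ∂Q/∂x = 2*x
  ∂P/∂y = x
  integrand = ∂Q/∂x - ∂P/∂y = x.
Integrating over R: integral_0^1 integral_0^{1-x} (x) dy dx = 1/6.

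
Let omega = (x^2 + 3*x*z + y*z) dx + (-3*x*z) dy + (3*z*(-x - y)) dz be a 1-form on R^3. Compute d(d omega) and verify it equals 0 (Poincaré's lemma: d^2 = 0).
d(d omega) = 0

Step 1: d omega = sum_{i<j} (∂f_j/∂x_i - ∂f_i/∂x_j) dx_i ∧ dx_j:
  coeff of dx ∧ dy: -4*z
  coeff of dx ∧ dz: -3*x - y - 3*z
  coeff of dy ∧ dz: 3*x - 3*z
Step 2: Apply d again to each 2-form coefficient. The only possible 3-form in R^3 is dx ∧ dy ∧ dz, with coefficient
  ∂(coeff of dy∧dz)/∂x - ∂(coeff of dx∧dz)/∂y + ∂(coeff of dx∧dy)/∂z
  = ∂/∂x (3*x - 3*z) - ∂/∂y (-3*x - y - 3*z) + ∂/∂z (-4*z).
Each of these terms simplifies to sums of mixed partials that cancel in pairs. The result is 0 (by equality of mixed partials for smooth functions — Schwarz / Clairaut).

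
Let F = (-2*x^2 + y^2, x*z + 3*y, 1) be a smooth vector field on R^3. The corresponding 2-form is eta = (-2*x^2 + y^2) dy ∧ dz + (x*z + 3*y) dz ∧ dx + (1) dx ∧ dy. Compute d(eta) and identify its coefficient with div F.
d(eta) = (3 - 4*x) dx ∧ dy ∧ dz; div F = 3 - 4*x

For a 2-form in R^3 of the form above, applying d gives a 3-form with coefficient ∂P/∂x + ∂Q/∂y + ∂R/∂z:
  ∂P/∂x = -4*x
  ∂Q/∂y = 3
  ∂R/∂z = 0
Sum = 3 - 4*x, which is exactly div F.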